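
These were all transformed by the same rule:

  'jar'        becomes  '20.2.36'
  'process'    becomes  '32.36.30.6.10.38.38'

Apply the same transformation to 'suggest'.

38.42.14.14.10.38.40

j(#10)→20 and a(#1)→2: differences scale by 2, so n = 2·pos + 0. With a=1..z=26, the number is 2·pos.
On suggest: s=19→38, u=21→42, g=7→14, g=7→14, e=5→10, s=19→38, t=20→40.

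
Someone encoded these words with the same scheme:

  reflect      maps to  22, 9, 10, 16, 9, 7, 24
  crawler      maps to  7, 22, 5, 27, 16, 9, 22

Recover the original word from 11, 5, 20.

gap

r is letter #18 and maps to 22: an offset of 4. Each letter is replaced by its alphabet position (a=1..z=26) + 4.
Decoding 11, 5, 20: 11→(11−4)÷1=7=g, 5→(5−4)÷1=1=a, 20→(20−4)÷1=16=p.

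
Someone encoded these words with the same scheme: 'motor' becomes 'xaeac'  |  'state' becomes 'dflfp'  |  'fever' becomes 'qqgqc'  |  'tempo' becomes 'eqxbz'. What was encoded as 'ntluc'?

chair

Shifts by position in motor: pos 0: m→x (+11), pos 1: o→a (+12), pos 2: t→e (+11), pos 3: o→a (+12) — repeating every 2. The shifts repeat in a cycle of length 2: positions 0,1,… shift by +11, +12, then the pattern repeats.
Reversing it on ntluc: n−11=c, t−12=h, l−11=a, u−12=i, c−11=r.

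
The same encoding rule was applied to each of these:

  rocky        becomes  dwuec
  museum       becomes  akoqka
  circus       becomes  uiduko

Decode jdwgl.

brown

Each letter's alphabet position (a=0..z=25) is mapped through 11·x+24 mod 26 — an affine cipher.
Undoing it on jdwgl: j(9)→19·(9−24)≡1=b; d(3)→19·(3−24)≡17=r; w(22)→19·(22−24)≡14=o; g(6)→19·(6−24)≡22=w; l(11)→19·(11−24)≡13=n (all mod 26).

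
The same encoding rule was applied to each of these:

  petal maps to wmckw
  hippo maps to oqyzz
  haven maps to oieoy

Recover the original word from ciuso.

In petal: p→w is +7, e→m is +8, t→c is +9, a→k is +10 — the shift increases by 1 each position. The shift increases by 1 at each position, starting from +7: 7, 8, 9, ….
Undoing it on ciuso: c−7=v, i−8=a, u−9=l, s−10=i, o−11=d.

valid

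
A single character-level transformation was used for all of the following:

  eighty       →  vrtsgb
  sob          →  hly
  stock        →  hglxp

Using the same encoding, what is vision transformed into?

Each pair mirrors across the alphabet (e↔v, i↔r, g↔t): positions sum to 25. Each letter is replaced by its mirror in the alphabet: a↔z, b↔y, c↔x, and so on (the Atbash cipher).
Applying it to vision: v↔e, i↔r, s↔h, i↔r, o↔l, n↔m.

erhrlm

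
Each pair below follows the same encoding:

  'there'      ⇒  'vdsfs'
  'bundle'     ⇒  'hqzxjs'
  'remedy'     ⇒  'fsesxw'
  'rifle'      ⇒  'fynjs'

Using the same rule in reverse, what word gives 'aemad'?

smash

Each letter's alphabet position (a=0..z=25) is mapped through 21·x+12 mod 26 — an affine cipher.
Undoing it on aemad: a(0)→5·(0−12)≡18=s; e(4)→5·(4−12)≡12=m; m(12)→5·(12−12)≡0=a; a(0)→5·(0−12)≡18=s; d(3)→5·(3−12)≡7=h (all mod 26).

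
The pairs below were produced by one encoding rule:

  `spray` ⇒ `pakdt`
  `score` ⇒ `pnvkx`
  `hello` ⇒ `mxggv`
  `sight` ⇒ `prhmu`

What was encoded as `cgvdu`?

s(18)→p(15) and p(15)→a(0) fit y≡5x+3 (mod 26); the inverse of 5 mod 26 is 21. Treating letters as 0–25, the rule is x ↦ 5x + 3 (mod 26).
Decoding cgvdu: c(2)→21·(2−3)≡5=f; g(6)→21·(6−3)≡11=l; v(21)→21·(21−3)≡14=o; d(3)→21·(3−3)≡0=a; u(20)→21·(20−3)≡19=t (all mod 26).

float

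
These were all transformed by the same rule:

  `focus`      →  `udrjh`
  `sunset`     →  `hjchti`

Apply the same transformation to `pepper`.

eteetg

Compare letters: f→u is +15, o→d is +15, c→r is +15 — a constant shift. This is a Caesar cipher with shift 15.
Applying it to pepper: p+15=e, e+15=t, p+15=e, p+15=e, e+15=t, r+15=g.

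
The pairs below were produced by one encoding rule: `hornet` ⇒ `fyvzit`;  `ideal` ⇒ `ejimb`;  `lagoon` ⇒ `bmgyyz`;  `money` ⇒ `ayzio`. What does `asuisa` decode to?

museum

Treating letters as 0–25, the rule is x ↦ 25x + 12 (mod 26).
Reversing it on asuisa: a(0)→25·(0−12)≡12=m; s(18)→25·(18−12)≡20=u; u(20)→25·(20−12)≡18=s; i(8)→25·(8−12)≡4=e; s(18)→25·(18−12)≡20=u; a(0)→25·(0−12)≡12=m (all mod 26).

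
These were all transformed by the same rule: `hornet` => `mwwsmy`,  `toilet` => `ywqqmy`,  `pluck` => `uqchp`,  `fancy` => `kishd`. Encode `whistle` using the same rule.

The shift depends on letter class: consonant h→m is +5, but vowel o→w is +8. The rule splits by letter class: vowels +8, consonants +5.
For whistle: w(cons)+5=b, h(cons)+5=m, i(vowel)+8=q, s(cons)+5=x, t(cons)+5=y, l(cons)+5=q, e(vowel)+8=m.

bmqxyqm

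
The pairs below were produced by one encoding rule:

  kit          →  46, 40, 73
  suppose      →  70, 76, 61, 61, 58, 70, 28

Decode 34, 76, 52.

With a=1..z=26, the number is 3·pos + 13.
Reversing it on 34, 76, 52: 34→(34−13)÷3=7=g, 76→(76−13)÷3=21=u, 52→(52−13)÷3=13=m.

gum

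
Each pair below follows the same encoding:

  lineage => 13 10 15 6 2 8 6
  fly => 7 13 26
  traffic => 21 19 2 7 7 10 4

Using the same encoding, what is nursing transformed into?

15 22 19 20 10 15 8

l is letter #12 and maps to 13: an offset of 1. Each letter is replaced by its alphabet position (a=1..z=26) + 1.
On nursing: n=14→15, u=21→22, r=18→19, s=19→20, i=9→10, n=14→15, g=7→8.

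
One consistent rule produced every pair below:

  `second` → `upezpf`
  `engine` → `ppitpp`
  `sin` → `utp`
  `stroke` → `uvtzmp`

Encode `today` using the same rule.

The shift depends on letter class: consonant s→u is +2, but vowel e→p is +11. Two shifts are in play — +11 for a/e/i/o/u, +2 for every other letter.
Applying it to today: t(cons)+2=v, o(vowel)+11=z, d(cons)+2=f, a(vowel)+11=l, y(cons)+2=a.

vzfla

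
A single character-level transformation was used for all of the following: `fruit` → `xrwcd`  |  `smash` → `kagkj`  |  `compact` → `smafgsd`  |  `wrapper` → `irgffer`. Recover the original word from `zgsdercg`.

This is an affine cipher: with a=0,…,z=25, each position x becomes (19x+6) mod 26.
Decoding zgsdercg: z(25)→11·(25−6)≡1=b; g(6)→11·(6−6)≡0=a; s(18)→11·(18−6)≡2=c; d(3)→11·(3−6)≡19=t; e(4)→11·(4−6)≡4=e; r(17)→11·(17−6)≡17=r; c(2)→11·(2−6)≡8=i; g(6)→11·(6−6)≡0=a (all mod 26).

bacteria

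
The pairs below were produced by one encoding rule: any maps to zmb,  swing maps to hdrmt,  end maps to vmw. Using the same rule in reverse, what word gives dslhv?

Each pair mirrors across the alphabet (a↔z, n↔m, y↔b): positions sum to 25. This is the alphabet-reversal cipher (Atbash): a becomes z, b becomes y, etc.
Decoding dslhv: d↔w, s↔h, l↔o, h↔s, v↔e.

whose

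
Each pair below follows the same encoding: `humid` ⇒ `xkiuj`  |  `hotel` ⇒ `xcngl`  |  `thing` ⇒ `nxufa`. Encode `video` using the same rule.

h(7)→x(23) and u(20)→k(10) fit y≡23x+18 (mod 26); the inverse of 23 mod 26 is 17. This is an affine cipher: with a=0,…,z=25, each position x becomes (23x+18) mod 26.
For video: v(21)→23·21+18≡7=h; i(8)→23·8+18≡20=u; d(3)→23·3+18≡9=j; e(4)→23·4+18≡6=g; o(14)→23·14+18≡2=c (all mod 26).

hujgc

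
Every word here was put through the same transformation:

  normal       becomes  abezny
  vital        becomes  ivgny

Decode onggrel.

battery

Compare letters: n→a is +13, o→b is +13, r→e is +13 — a constant shift. It's a constant shift of +13 (ROT13).
Decoding onggrel: o−13=b, n−13=a, g−13=t, g−13=t, r−13=e, e−13=r, l−13=y.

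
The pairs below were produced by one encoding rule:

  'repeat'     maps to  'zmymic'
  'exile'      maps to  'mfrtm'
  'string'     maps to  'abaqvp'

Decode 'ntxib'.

float

The shifts repeat in a cycle of length 3: positions 0,1,… shift by +8, +8, +9, then the pattern repeats.
Reversing it on ntxib: n−8=f, t−8=l, x−9=o, i−8=a, b−8=t.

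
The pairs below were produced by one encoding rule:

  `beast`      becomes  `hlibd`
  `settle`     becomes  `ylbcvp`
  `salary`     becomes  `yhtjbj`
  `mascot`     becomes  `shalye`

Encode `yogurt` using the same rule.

In beast: b→h is +6, e→l is +7, a→i is +8, s→b is +9 — the shift increases by 1 each position. Each letter shifts forward by (position + 6), i.e. 6, 7, 8, … — the shift grows by one for each successive letter.
On yogurt: y+6=e, o+7=v, g+8=o, u+9=d, r+10=b, t+11=e.

evodbe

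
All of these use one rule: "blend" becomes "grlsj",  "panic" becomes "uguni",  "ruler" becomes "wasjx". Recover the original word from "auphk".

voice

Shifts by position in blend: pos 0: b→g (+5), pos 1: l→r (+6), pos 2: e→l (+7), pos 3: n→s (+5), pos 4: d→j (+6) — repeating every 3. The shifts repeat in a cycle of length 3: positions 0,1,… shift by +5, +6, +7, then the pattern repeats.
Reversing it on auphk: a−5=v, u−6=o, p−7=i, h−5=c, k−6=e.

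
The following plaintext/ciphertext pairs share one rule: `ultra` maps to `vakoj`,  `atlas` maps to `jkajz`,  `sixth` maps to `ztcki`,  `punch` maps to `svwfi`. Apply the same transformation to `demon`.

qblhw

u(20)→v(21) and l(11)→a(0) fit y≡11x+9 (mod 26); the inverse of 11 mod 26 is 19. Treating letters as 0–25, the rule is x ↦ 11x + 9 (mod 26).
Applying it to demon: d(3)→11·3+9≡16=q; e(4)→11·4+9≡1=b; m(12)→11·12+9≡11=l; o(14)→11·14+9≡7=h; n(13)→11·13+9≡22=w (all mod 26).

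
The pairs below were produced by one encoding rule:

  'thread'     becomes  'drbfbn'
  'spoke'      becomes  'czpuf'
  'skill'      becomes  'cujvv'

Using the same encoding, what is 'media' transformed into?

wfnjb

The shift depends on letter class: consonant t→d is +10, but vowel e→f is +1. Two shifts are in play — +1 for a/e/i/o/u, +10 for every other letter.
Applying it to media: m(cons)+10=w, e(vowel)+1=f, d(cons)+10=n, i(vowel)+1=j, a(vowel)+1=b.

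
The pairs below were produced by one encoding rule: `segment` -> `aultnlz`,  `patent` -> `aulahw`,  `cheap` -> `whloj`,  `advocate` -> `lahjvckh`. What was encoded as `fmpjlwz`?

The output letters match the input read backwards, each shifted +7: segment reversed is tnemges. Read the word backwards and shift each letter +7.
Reversing it on fmpjlwz: shift back: f−7=y, m−7=f, p−7=i, j−7=c, l−7=e, w−7=p, z−7=s → yficeps; then reverse → specify.

specify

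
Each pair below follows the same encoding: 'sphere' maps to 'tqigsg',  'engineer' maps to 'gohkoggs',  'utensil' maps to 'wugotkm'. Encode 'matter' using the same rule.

ncuugs

The shift depends on letter class: consonant s→t is +1, but vowel e→g is +2. The rule splits by letter class: vowels +2, consonants +1.
Applying it to matter: m(cons)+1=n, a(vowel)+2=c, t(cons)+1=u, t(cons)+1=u, e(vowel)+2=g, r(cons)+1=s.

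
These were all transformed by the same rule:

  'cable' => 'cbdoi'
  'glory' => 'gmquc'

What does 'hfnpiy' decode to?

In cable: c→c is +0, a→b is +1, b→d is +2, l→o is +3 — the shift increases by 1 each position. The shift increases by 1 at each position, starting from +0: 0, 1, 2, ….
Undoing it on hfnpiy: h−0=h, f−1=e, n−2=l, p−3=m, i−4=e, y−5=t.

helmet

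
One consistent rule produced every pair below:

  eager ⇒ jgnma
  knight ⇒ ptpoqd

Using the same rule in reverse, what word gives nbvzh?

In eager: e→j is +5, a→g is +6, g→n is +7, e→m is +8 — the shift increases by 1 each position. Each letter shifts forward by (position + 5), i.e. 5, 6, 7, … — the shift grows by one for each successive letter.
Decoding nbvzh: n−5=i, b−6=v, v−7=o, z−8=r, h−9=y.

ivory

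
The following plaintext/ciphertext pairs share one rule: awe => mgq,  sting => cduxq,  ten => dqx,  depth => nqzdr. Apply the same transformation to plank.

The shift depends on letter class: consonant w→g is +10, but vowel a→m is +12. Vowels shift forward by 12 and consonants shift forward by 10.
For plank: p(cons)+10=z, l(cons)+10=v, a(vowel)+12=m, n(cons)+10=x, k(cons)+10=u.

zvmxu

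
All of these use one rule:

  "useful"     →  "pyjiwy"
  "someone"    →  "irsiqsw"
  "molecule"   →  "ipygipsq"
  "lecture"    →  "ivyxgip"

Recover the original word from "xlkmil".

height

The output letters match the input read backwards, each shifted +4: useful reversed is lufesu. Read the word backwards and shift each letter +4.
Undoing it on xlkmil: shift back: x−4=t, l−4=h, k−4=g, m−4=i, i−4=e, l−4=h → thgieh; then reverse → height.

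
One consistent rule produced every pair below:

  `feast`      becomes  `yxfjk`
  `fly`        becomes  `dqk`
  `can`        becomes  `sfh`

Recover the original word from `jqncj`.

exile

The output letters match the input read backwards, each shifted +5: feast reversed is tsaef. Two steps: reverse the string, then apply a Caesar shift of +5.
Reversing it on jqncj: shift back: j−5=e, q−5=l, n−5=i, c−5=x, j−5=e → elixe; then reverse → exile.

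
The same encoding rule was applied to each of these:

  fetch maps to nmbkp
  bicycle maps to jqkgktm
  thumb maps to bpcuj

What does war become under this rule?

Compare letters: f→n is +8, e→m is +8, t→b is +8 — a constant shift. Each letter is shifted forward by 8 in the alphabet (a Caesar shift of +8).
For war: w+8=e, a+8=i, r+8=z.

eiz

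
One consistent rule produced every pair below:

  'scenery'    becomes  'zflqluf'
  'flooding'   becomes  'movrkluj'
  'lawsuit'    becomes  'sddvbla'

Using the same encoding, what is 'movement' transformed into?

Shifts by position in scenery: pos 0: s→z (+7), pos 1: c→f (+3), pos 2: e→l (+7), pos 3: n→q (+3) — repeating every 2. It's a Vigenère-style cipher with numeric key [7,3]: position i shifts by key[i mod 2].
Applying it to movement: m+7=t, o+3=r, v+7=c, e+3=h, m+7=t, e+3=h, n+7=u, t+3=w.

trchthuw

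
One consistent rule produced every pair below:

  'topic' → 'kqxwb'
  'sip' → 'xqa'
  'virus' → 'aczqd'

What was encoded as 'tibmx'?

The word is reversed, then every letter is shifted forward by 8.
Reversing it on tibmx: shift back: t−8=l, i−8=a, b−8=t, m−8=e, x−8=p → latep; then reverse → petal.

petal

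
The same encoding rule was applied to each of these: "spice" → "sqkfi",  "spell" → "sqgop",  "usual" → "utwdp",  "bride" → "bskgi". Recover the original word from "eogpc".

enemy

In spice: s→s is +0, p→q is +1, i→k is +2, c→f is +3 — the shift increases by 1 each position. Letter i (0-indexed) is shifted by i+0, so successive shifts are 0, 1, 2, ….
Reversing it on eogpc: e−0=e, o−1=n, g−2=e, p−3=m, c−4=y.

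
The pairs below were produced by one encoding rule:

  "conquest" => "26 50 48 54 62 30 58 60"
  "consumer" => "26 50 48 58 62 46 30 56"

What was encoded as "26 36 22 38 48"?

chain

c(#3)→26 and o(#15)→50: differences scale by 2, so n = 2·pos + 20. With a=1..z=26, the number is 2·pos + 20.
Reversing it on 26 36 22 38 48: 26→(26−20)÷2=3=c, 36→(36−20)÷2=8=h, 22→(22−20)÷2=1=a, 38→(38−20)÷2=9=i, 48→(48−20)÷2=14=n.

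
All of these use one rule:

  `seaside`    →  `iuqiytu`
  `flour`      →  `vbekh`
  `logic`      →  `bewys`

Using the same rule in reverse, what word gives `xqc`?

It's a constant shift of +16 (ROT16).
Undoing it on xqc: x−16=h, q−16=a, c−16=m.

ham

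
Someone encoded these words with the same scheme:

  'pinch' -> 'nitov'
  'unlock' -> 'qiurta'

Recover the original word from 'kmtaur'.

lounge

The output letters match the input read backwards, each shifted +6: pinch reversed is hcnip. Two steps: reverse the string, then apply a Caesar shift of +6.
Undoing it on kmtaur: shift back: k−6=e, m−6=g, t−6=n, a−6=u, u−6=o, r−6=l → egnuol; then reverse → lounge.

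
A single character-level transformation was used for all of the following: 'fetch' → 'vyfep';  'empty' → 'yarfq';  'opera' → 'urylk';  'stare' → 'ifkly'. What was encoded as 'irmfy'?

Each letter's alphabet position (a=0..z=25) is mapped through 23·x+10 mod 26 — an affine cipher.
Reversing it on irmfy: i(8)→17·(8−10)≡18=s; r(17)→17·(17−10)≡15=p; m(12)→17·(12−10)≡8=i; f(5)→17·(5−10)≡19=t; y(24)→17·(24−10)≡4=e (all mod 26).

spite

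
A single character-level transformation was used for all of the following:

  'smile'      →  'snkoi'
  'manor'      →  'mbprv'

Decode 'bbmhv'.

baker

In smile: s→s is +0, m→n is +1, i→k is +2, l→o is +3 — the shift increases by 1 each position. The shift increases by 1 at each position, starting from +0: 0, 1, 2, ….
Reversing it on bbmhv: b−0=b, b−1=a, m−2=k, h−3=e, v−4=r.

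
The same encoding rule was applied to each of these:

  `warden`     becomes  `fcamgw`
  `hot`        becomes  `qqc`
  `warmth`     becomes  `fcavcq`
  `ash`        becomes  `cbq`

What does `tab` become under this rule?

cck

The shift depends on letter class: consonant w→f is +9, but vowel a→c is +2. The rule splits by letter class: vowels +2, consonants +9.
On tab: t(cons)+9=c, a(vowel)+2=c, b(cons)+9=k.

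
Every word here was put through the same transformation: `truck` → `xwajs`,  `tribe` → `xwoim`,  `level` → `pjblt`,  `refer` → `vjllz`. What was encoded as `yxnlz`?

usher

In truck: t→x is +4, r→w is +5, u→a is +6, c→j is +7 — the shift increases by 1 each position. Each letter shifts forward by (position + 4), i.e. 4, 5, 6, … — the shift grows by one for each successive letter.
Decoding yxnlz: y−4=u, x−5=s, n−6=h, l−7=e, z−8=r.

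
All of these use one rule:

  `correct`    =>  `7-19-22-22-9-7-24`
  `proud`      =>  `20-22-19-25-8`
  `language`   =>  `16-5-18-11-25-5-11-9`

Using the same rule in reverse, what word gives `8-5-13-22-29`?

dairy

c is letter #3 and maps to 7: an offset of 4. Letters become their 1-based position plus 4 (so a→5, b→6, …).
Reversing it on 8-5-13-22-29: 8→(8−4)÷1=4=d, 5→(5−4)÷1=1=a, 13→(13−4)÷1=9=i, 22→(22−4)÷1=18=r, 29→(29−4)÷1=25=y.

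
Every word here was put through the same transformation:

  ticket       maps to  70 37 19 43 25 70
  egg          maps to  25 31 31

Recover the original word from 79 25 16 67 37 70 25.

website

The formula is n = 3×(alphabet index, a=1) + 10.
Undoing it on 79 25 16 67 37 70 25: 79→(79−10)÷3=23=w, 25→(25−10)÷3=5=e, 16→(16−10)÷3=2=b, 67→(67−10)÷3=19=s, 37→(37−10)÷3=9=i, 70→(70−10)÷3=20=t, 25→(25−10)÷3=5=e.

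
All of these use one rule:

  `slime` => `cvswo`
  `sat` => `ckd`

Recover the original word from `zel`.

pub

Compare letters: s→c is +10, l→v is +10, i→s is +10 — a constant shift. This is a Caesar cipher with shift 10.
Decoding zel: z−10=p, e−10=u, l−10=b.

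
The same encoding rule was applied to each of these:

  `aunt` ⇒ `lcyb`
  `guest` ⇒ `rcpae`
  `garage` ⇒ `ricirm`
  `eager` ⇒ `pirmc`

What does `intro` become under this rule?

tvezz

Shifts by position in aunt: pos 0: a→l (+11), pos 1: u→c (+8), pos 2: n→y (+11), pos 3: t→b (+8) — repeating every 2. A repeating key of period 2 is used — shifts +11, +8 over and over.
For intro: i+11=t, n+8=v, t+11=e, r+8=z, o+11=z.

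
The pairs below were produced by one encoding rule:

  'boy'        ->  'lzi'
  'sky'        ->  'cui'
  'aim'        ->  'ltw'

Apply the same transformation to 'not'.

The shift depends on letter class: consonant b→l is +10, but vowel o→z is +11. Vowels shift forward by 11 and consonants shift forward by 10.
On not: n(cons)+10=x, o(vowel)+11=z, t(cons)+10=d.

xzd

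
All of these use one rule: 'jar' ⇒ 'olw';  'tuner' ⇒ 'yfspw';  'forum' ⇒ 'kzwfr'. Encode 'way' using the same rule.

The shift depends on letter class: consonant j→o is +5, but vowel a→l is +11. The rule splits by letter class: vowels +11, consonants +5.
For way: w(cons)+5=b, a(vowel)+11=l, y(cons)+5=d.

bld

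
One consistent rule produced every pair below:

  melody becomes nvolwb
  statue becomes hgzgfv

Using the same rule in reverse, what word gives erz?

This is the alphabet-reversal cipher (Atbash): a becomes z, b becomes y, etc.
Undoing it on erz: e↔v, r↔i, z↔a.

via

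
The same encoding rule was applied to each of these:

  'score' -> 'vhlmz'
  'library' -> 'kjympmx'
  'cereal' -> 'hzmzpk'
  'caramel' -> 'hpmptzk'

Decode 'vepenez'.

statute

s(18)→v(21) and c(2)→h(7) fit y≡9x+15 (mod 26); the inverse of 9 mod 26 is 3. Each letter's alphabet position (a=0..z=25) is mapped through 9·x+15 mod 26 — an affine cipher.
Undoing it on vepenez: v(21)→3·(21−15)≡18=s; e(4)→3·(4−15)≡19=t; p(15)→3·(15−15)≡0=a; e(4)→3·(4−15)≡19=t; n(13)→3·(13−15)≡20=u; e(4)→3·(4−15)≡19=t; z(25)→3·(25−15)≡4=e (all mod 26).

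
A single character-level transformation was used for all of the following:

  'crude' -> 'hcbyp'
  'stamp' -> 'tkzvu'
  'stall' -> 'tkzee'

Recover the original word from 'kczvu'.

c(2)→h(7) and r(17)→c(2) fit y≡17x+25 (mod 26); the inverse of 17 mod 26 is 23. Treating letters as 0–25, the rule is x ↦ 17x + 25 (mod 26).
Undoing it on kczvu: k(10)→23·(10−25)≡19=t; c(2)→23·(2−25)≡17=r; z(25)→23·(25−25)≡0=a; v(21)→23·(21−25)≡12=m; u(20)→23·(20−25)≡15=p (all mod 26).

tramp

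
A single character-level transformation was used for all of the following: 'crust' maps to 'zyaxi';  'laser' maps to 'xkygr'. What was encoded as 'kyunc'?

whose

Read the word backwards and shift each letter +6.
Reversing it on kyunc: shift back: k−6=e, y−6=s, u−6=o, n−6=h, c−6=w → esohw; then reverse → whose.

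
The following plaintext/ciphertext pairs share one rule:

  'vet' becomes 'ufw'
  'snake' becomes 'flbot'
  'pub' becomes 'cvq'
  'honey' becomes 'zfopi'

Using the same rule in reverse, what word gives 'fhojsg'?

The output letters match the input read backwards, each shifted +1: vet reversed is tev. Two steps: reverse the string, then apply a Caesar shift of +1.
Reversing it on fhojsg: shift back: f−1=e, h−1=g, o−1=n, j−1=i, s−1=r, g−1=f → egnirf; then reverse → fringe.

fringe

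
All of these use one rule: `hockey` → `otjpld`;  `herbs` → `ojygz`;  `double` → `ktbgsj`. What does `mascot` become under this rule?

tfzhvy

Shifts by position in hockey: pos 0: h→o (+7), pos 1: o→t (+5), pos 2: c→j (+7), pos 3: k→p (+5) — repeating every 2. The shifts repeat in a cycle of length 2: positions 0,1,… shift by +7, +5, then the pattern repeats.
For mascot: m+7=t, a+5=f, s+7=z, c+5=h, o+7=v, t+5=y.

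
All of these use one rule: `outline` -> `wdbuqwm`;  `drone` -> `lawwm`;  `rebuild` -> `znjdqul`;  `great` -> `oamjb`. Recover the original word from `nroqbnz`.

Shifts by position in outline: pos 0: o→w (+8), pos 1: u→d (+9), pos 2: t→b (+8), pos 3: l→u (+9) — repeating every 2. It's a Vigenère-style cipher with numeric key [8,9]: position i shifts by key[i mod 2].
Reversing it on nroqbnz: n−8=f, r−9=i, o−8=g, q−9=h, b−8=t, n−9=e, z−8=r.

fighter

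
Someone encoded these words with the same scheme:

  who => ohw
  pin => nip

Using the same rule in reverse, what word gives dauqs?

It's just the letters in reverse order.
Undoing it on dauqs: then reverse → squad.

squad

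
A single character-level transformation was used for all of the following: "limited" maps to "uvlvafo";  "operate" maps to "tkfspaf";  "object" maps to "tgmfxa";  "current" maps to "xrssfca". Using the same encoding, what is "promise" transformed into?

l(11)→u(20) and i(8)→v(21) fit y≡17x+15 (mod 26); the inverse of 17 mod 26 is 23. This is an affine cipher: with a=0,…,z=25, each position x becomes (17x+15) mod 26.
Applying it to promise: p(15)→17·15+15≡10=k; r(17)→17·17+15≡18=s; o(14)→17·14+15≡19=t; m(12)→17·12+15≡11=l; i(8)→17·8+15≡21=v; s(18)→17·18+15≡9=j; e(4)→17·4+15≡5=f (all mod 26).

kstlvjf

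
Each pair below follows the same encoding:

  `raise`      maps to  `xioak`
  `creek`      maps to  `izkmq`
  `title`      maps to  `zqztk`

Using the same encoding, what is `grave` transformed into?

mzgdk

Shifts by position in raise: pos 0: r→x (+6), pos 1: a→i (+8), pos 2: i→o (+6), pos 3: s→a (+8) — repeating every 2. A repeating key of period 2 is used — shifts +6, +8 over and over.
On grave: g+6=m, r+8=z, a+6=g, v+8=d, e+6=k.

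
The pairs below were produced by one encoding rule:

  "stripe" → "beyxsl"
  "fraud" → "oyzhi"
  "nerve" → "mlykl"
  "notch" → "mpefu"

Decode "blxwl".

seize

s(18)→b(1) and t(19)→e(4) fit y≡3x+25 (mod 26); the inverse of 3 mod 26 is 9. Each letter's alphabet position (a=0..z=25) is mapped through 3·x+25 mod 26 — an affine cipher.
Undoing it on blxwl: b(1)→9·(1−25)≡18=s; l(11)→9·(11−25)≡4=e; x(23)→9·(23−25)≡8=i; w(22)→9·(22−25)≡25=z; l(11)→9·(11−25)≡4=e (all mod 26).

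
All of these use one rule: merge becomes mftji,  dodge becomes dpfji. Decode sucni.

stake

In merge: m→m is +0, e→f is +1, r→t is +2, g→j is +3 — the shift increases by 1 each position. Each letter shifts forward by its position index (0, 1, 2, …) — the shift grows by one for each successive letter.
Undoing it on sucni: s−0=s, u−1=t, c−2=a, n−3=k, i−4=e.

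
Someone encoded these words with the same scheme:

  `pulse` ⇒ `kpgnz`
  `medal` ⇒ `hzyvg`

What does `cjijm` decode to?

honor

It's a constant shift of +21 (ROT21).
Decoding cjijm: c−21=h, j−21=o, i−21=n, j−21=o, m−21=r.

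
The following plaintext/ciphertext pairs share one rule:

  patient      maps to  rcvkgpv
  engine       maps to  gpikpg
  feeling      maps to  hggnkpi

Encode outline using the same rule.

qwvnkpg

Every letter moves 2 places later in the alphabet, wrapping around z→a.
On outline: o+2=q, u+2=w, t+2=v, l+2=n, i+2=k, n+2=p, e+2=g.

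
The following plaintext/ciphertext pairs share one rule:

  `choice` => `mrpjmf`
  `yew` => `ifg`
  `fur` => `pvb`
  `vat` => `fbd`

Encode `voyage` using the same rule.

The shift depends on letter class: consonant c→m is +10, but vowel o→p is +1. Two shifts are in play — +1 for a/e/i/o/u, +10 for every other letter.
On voyage: v(cons)+10=f, o(vowel)+1=p, y(cons)+10=i, a(vowel)+1=b, g(cons)+10=q, e(vowel)+1=f.

fpibqf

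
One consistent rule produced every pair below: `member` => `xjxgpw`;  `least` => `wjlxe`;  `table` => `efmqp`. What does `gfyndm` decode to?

Shifts by position in member: pos 0: m→x (+11), pos 1: e→j (+5), pos 2: m→x (+11), pos 3: b→g (+5) — repeating every 2. It's a Vigenère-style cipher with numeric key [11,5]: position i shifts by key[i mod 2].
Undoing it on gfyndm: g−11=v, f−5=a, y−11=n, n−5=i, d−11=s, m−5=h.

vanish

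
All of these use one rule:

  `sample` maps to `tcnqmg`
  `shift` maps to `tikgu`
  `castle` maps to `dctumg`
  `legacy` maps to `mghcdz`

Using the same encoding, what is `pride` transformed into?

qskeg

The shift depends on letter class: consonant s→t is +1, but vowel a→c is +2. Vowels shift forward by 2 and consonants shift forward by 1.
Applying it to pride: p(cons)+1=q, r(cons)+1=s, i(vowel)+2=k, d(cons)+1=e, e(vowel)+2=g.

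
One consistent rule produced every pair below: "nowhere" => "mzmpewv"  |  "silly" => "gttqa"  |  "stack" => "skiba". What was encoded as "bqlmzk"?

credit

The output letters match the input read backwards, each shifted +8: nowhere reversed is erehwon. The word is reversed, then every letter is shifted forward by 8.
Reversing it on bqlmzk: shift back: b−8=t, q−8=i, l−8=d, m−8=e, z−8=r, k−8=c → tiderc; then reverse → credit.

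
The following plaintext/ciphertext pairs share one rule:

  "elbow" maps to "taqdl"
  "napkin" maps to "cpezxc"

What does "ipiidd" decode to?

tattoo

Compare letters: e→t is +15, l→a is +15, b→q is +15 — a constant shift. Every letter moves 15 places later in the alphabet, wrapping around z→a.
Undoing it on ipiidd: i−15=t, p−15=a, i−15=t, i−15=t, d−15=o, d−15=o.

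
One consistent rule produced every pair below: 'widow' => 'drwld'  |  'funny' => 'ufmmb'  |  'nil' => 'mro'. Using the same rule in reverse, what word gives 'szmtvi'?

This is the alphabet-reversal cipher (Atbash): a becomes z, b becomes y, etc.
Reversing it on szmtvi: s↔h, z↔a, m↔n, t↔g, v↔e, i↔r.

hanger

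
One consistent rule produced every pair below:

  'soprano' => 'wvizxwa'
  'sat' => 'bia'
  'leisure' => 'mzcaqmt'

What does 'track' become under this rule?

skizb

The output letters match the input read backwards, each shifted +8: soprano reversed is onarpos. The word is reversed, then every letter is shifted forward by 8.
For track: reverse → kcart; then shift: k+8=s, c+8=k, a+8=i, r+8=z, t+8=b.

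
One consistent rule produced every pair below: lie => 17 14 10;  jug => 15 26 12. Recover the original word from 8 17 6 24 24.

class

l is letter #12 and maps to 17: an offset of 5. Each letter is replaced by its alphabet position (a=1..z=26) + 5.
Reversing it on 8 17 6 24 24: 8→(8−5)÷1=3=c, 17→(17−5)÷1=12=l, 6→(6−5)÷1=1=a, 24→(24−5)÷1=19=s, 24→(24−5)÷1=19=s.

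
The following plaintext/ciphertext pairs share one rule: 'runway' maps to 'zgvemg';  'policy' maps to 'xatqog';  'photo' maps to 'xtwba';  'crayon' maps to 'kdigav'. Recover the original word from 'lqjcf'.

debut

It's a Vigenère-style cipher with numeric key [8,12,8]: position i shifts by key[i mod 3].
Decoding lqjcf: l−8=d, q−12=e, j−8=b, c−8=u, f−12=t.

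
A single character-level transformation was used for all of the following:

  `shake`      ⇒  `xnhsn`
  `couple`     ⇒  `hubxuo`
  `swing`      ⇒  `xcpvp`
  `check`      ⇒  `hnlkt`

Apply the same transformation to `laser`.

In shake: s→x is +5, h→n is +6, a→h is +7, k→s is +8 — the shift increases by 1 each position. Each letter shifts forward by (position + 5), i.e. 5, 6, 7, … — the shift grows by one for each successive letter.
For laser: l+5=q, a+6=g, s+7=z, e+8=m, r+9=a.

qgzma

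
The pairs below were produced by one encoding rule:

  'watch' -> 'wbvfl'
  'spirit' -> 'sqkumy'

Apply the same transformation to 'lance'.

lbpfi

In watch: w→w is +0, a→b is +1, t→v is +2, c→f is +3 — the shift increases by 1 each position. The shift increases by 1 at each position, starting from +0: 0, 1, 2, ….
For lance: l+0=l, a+1=b, n+2=p, c+3=f, e+4=i.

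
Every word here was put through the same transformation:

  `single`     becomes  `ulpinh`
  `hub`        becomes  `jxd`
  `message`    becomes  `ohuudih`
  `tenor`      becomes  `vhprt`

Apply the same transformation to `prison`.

rtlurp

The shift depends on letter class: consonant s→u is +2, but vowel i→l is +3. Two shifts are in play — +3 for a/e/i/o/u, +2 for every other letter.
For prison: p(cons)+2=r, r(cons)+2=t, i(vowel)+3=l, s(cons)+2=u, o(vowel)+3=r, n(cons)+2=p.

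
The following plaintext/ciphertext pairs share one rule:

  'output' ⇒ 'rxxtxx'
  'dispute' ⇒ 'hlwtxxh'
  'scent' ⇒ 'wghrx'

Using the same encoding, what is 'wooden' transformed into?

The shift depends on letter class: consonant t→x is +4, but vowel o→r is +3. Two shifts are in play — +3 for a/e/i/o/u, +4 for every other letter.
On wooden: w(cons)+4=a, o(vowel)+3=r, o(vowel)+3=r, d(cons)+4=h, e(vowel)+3=h, n(cons)+4=r.

arrhhr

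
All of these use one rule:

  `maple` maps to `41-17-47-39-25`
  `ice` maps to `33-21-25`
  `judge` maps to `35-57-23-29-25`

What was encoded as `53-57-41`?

m(#13)→41 and a(#1)→17: differences scale by 2, so n = 2·pos + 15. With a=1..z=26, the number is 2·pos + 15.
Undoing it on 53-57-41: 53→(53−15)÷2=19=s, 57→(57−15)÷2=21=u, 41→(41−15)÷2=13=m.

sum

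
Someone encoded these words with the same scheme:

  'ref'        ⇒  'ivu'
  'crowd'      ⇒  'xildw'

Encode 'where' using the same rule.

dsviv

Each pair mirrors across the alphabet (r↔i, e↔v, f↔u): positions sum to 25. Each letter is replaced by its mirror in the alphabet: a↔z, b↔y, c↔x, and so on (the Atbash cipher).
Applying it to where: w↔d, h↔s, e↔v, r↔i, e↔v.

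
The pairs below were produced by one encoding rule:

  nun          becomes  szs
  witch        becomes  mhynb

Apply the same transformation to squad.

Read the word backwards and shift each letter +5.
On squad: reverse → dauqs; then shift: d+5=i, a+5=f, u+5=z, q+5=v, s+5=x.

ifzvx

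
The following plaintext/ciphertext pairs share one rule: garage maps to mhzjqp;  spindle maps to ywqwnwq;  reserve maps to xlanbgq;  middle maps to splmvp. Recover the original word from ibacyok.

In garage: g→m is +6, a→h is +7, r→z is +8, a→j is +9 — the shift increases by 1 each position. The shift increases by 1 at each position, starting from +6: 6, 7, 8, ….
Undoing it on ibacyok: i−6=c, b−7=u, a−8=s, c−9=t, y−10=o, o−11=d, k−12=y.

custody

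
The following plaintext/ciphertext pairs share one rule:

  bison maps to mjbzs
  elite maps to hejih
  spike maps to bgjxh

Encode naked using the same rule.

Each letter's alphabet position (a=0..z=25) is mapped through 7·x+5 mod 26 — an affine cipher.
Applying it to naked: n(13)→7·13+5≡18=s; a(0)→7·0+5≡5=f; k(10)→7·10+5≡23=x; e(4)→7·4+5≡7=h; d(3)→7·3+5≡0=a (all mod 26).

sfxha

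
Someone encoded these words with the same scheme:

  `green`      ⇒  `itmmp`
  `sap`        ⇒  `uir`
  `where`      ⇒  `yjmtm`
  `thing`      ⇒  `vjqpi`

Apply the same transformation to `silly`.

uqnna

Two shifts are in play — +8 for a/e/i/o/u, +2 for every other letter.
For silly: s(cons)+2=u, i(vowel)+8=q, l(cons)+2=n, l(cons)+2=n, y(cons)+2=a.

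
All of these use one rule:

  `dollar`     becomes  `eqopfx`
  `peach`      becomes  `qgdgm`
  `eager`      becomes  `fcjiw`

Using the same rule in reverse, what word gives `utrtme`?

trophy

In dollar: d→e is +1, o→q is +2, l→o is +3, l→p is +4 — the shift increases by 1 each position. Each letter shifts forward by (position + 1), i.e. 1, 2, 3, … — the shift grows by one for each successive letter.
Decoding utrtme: u−1=t, t−2=r, r−3=o, t−4=p, m−5=h, e−6=y.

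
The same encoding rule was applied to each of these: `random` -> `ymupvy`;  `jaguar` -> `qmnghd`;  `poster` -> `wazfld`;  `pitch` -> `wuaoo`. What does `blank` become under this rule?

ixhzr

The shifts repeat in a cycle of length 2: positions 0,1,… shift by +7, +12, then the pattern repeats.
Applying it to blank: b+7=i, l+12=x, a+7=h, n+12=z, k+7=r.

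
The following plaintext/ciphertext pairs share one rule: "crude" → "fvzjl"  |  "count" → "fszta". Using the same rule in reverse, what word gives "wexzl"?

In crude: c→f is +3, r→v is +4, u→z is +5, d→j is +6 — the shift increases by 1 each position. Each letter shifts forward by (position + 3), i.e. 3, 4, 5, … — the shift grows by one for each successive letter.
Decoding wexzl: w−3=t, e−4=a, x−5=s, z−6=t, l−7=e.

taste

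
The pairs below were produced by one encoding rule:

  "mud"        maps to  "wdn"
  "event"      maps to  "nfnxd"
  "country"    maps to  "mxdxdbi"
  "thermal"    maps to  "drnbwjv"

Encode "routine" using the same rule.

The shift depends on letter class: consonant m→w is +10, but vowel u→d is +9. The rule splits by letter class: vowels +9, consonants +10.
Applying it to routine: r(cons)+10=b, o(vowel)+9=x, u(vowel)+9=d, t(cons)+10=d, i(vowel)+9=r, n(cons)+10=x, e(vowel)+9=n.

bxddrxn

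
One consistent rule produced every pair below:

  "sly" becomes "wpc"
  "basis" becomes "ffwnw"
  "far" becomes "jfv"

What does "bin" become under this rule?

The shift depends on letter class: consonant s→w is +4, but vowel a→f is +5. The rule splits by letter class: vowels +5, consonants +4.
Applying it to bin: b(cons)+4=f, i(vowel)+5=n, n(cons)+4=r.

fnr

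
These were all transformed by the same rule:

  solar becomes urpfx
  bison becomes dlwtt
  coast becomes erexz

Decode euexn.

In solar: s→u is +2, o→r is +3, l→p is +4, a→f is +5 — the shift increases by 1 each position. Letter i (0-indexed) is shifted by i+2, so successive shifts are 2, 3, 4, ….
Reversing it on euexn: e−2=c, u−3=r, e−4=a, x−5=s, n−6=h.

crash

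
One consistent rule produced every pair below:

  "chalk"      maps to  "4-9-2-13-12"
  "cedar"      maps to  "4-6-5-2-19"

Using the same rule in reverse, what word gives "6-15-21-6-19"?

c is letter #3 and maps to 4: an offset of 1. Each letter is replaced by its alphabet position (a=1..z=26) + 1.
Reversing it on 6-15-21-6-19: 6→(6−1)÷1=5=e, 15→(15−1)÷1=14=n, 21→(21−1)÷1=20=t, 6→(6−1)÷1=5=e, 19→(19−1)÷1=18=r.

enter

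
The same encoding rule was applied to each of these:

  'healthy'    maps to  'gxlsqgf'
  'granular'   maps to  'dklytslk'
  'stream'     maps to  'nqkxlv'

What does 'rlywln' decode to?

h(7)→g(6) and e(4)→x(23) fit y≡3x+11 (mod 26); the inverse of 3 mod 26 is 9. This is an affine cipher: with a=0,…,z=25, each position x becomes (3x+11) mod 26.
Undoing it on rlywln: r(17)→9·(17−11)≡2=c; l(11)→9·(11−11)≡0=a; y(24)→9·(24−11)≡13=n; w(22)→9·(22−11)≡21=v; l(11)→9·(11−11)≡0=a; n(13)→9·(13−11)≡18=s (all mod 26).

canvas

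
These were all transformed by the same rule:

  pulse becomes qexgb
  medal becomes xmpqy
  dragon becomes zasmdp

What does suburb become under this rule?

The output letters match the input read backwards, each shifted +12: pulse reversed is eslup. The word is reversed, then every letter is shifted forward by 12.
On suburb: reverse → brubus; then shift: b+12=n, r+12=d, u+12=g, b+12=n, u+12=g, s+12=e.

ndgnge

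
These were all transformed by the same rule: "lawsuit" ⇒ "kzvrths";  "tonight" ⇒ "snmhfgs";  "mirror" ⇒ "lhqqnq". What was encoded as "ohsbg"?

Compare letters: l→k is +25, a→z is +25, w→v is +25 — a constant shift. Each letter is shifted forward by 25 in the alphabet (a Caesar shift of +25).
Undoing it on ohsbg: o−25=p, h−25=i, s−25=t, b−25=c, g−25=h.

pitch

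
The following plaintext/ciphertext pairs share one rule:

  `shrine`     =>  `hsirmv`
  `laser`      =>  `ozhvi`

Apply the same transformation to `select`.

Letters are reflected about the middle of the alphabet (position → 25−position): Atbash.
For select: s↔h, e↔v, l↔o, e↔v, c↔x, t↔g.

hvovxg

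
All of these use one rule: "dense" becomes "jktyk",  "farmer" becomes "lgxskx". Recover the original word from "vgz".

Compare letters: d→j is +6, e→k is +6, n→t is +6 — a constant shift. Every letter moves 6 places later in the alphabet, wrapping around z→a.
Reversing it on vgz: v−6=p, g−6=a, z−6=t.

pat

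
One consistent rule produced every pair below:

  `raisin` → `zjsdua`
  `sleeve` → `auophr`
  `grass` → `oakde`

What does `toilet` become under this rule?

bxswqg

In raisin: r→z is +8, a→j is +9, i→s is +10, s→d is +11 — the shift increases by 1 each position. The shift increases by 1 at each position, starting from +8: 8, 9, 10, ….
On toilet: t+8=b, o+9=x, i+10=s, l+11=w, e+12=q, t+13=g.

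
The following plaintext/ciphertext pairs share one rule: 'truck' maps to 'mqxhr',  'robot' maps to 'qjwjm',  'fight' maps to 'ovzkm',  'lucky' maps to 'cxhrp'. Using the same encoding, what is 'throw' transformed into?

t(19)→m(12) and r(17)→q(16) fit y≡11x+11 (mod 26); the inverse of 11 mod 26 is 19. Treating letters as 0–25, the rule is x ↦ 11x + 11 (mod 26).
Applying it to throw: t(19)→11·19+11≡12=m; h(7)→11·7+11≡10=k; r(17)→11·17+11≡16=q; o(14)→11·14+11≡9=j; w(22)→11·22+11≡19=t (all mod 26).

mkqjt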